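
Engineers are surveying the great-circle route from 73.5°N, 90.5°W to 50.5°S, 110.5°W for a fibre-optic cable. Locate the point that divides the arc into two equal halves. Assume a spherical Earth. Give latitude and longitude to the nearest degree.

≈ 12°N, 104°W

Write both endpoints as unit vectors p₁, p₂ with components (cos φ cos λ, cos φ sin λ, sin φ).
The central angle between the endpoints is δ = arccos(p₁·p₂) ≈ 2.177 rad (124.8°).
Interpolate at f = 1/2 with slerp weights a = sin((1−f)δ)/sin δ ≈ 1.078, b = sin(fδ)/sin δ ≈ 1.078.
p = a·p₁ + b·p₂ ≈ (-0.243, -0.949, 0.202); φ = arcsin(p_z) ≈ 11.65°, λ = atan2(p_y, p_x) ≈ -104.36°.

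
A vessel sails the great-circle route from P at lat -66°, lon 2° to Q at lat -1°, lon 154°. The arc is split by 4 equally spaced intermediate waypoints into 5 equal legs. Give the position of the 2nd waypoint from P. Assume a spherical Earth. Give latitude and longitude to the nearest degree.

≈ lat -64°, lon 129°

Write both endpoints as unit vectors p₁, p₂ with components (cos φ cos λ, cos φ sin λ, sin φ).
The central angle between the endpoints is δ = arccos(p₁·p₂) ≈ 1.921 rad (110.1°).
Interpolate at f = 2/5 with slerp weights a = sin((1−f)δ)/sin δ ≈ 0.973, b = sin(fδ)/sin δ ≈ 0.740.
p = a·p₁ + b·p₂ ≈ (-0.269, 0.338, -0.902); φ = arcsin(p_z) ≈ -64.38°, λ = atan2(p_y, p_x) ≈ 128.55°.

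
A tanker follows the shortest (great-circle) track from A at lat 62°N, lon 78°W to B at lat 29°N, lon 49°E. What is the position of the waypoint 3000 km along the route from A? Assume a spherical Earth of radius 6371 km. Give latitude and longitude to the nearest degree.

Write both endpoints as unit vectors p₁, p₂ with components (cos φ cos λ, cos φ sin λ, sin φ).
The central angle between the endpoints is δ = arccos(p₁·p₂) ≈ 1.389 rad (79.6°). The total great-circle distance is δ·R ≈ 1.389 × 6371 ≈ 8848 km, so the target fraction is f = 3000/8848 ≈ 0.339.
Interpolate at f ≈ 0.339 with slerp weights a = sin((1−f)δ)/sin δ ≈ 0.808, b = sin(fδ)/sin δ ≈ 0.461.
p = a·p₁ + b·p₂ ≈ (0.344, -0.066, 0.937); φ = arcsin(p_z) ≈ 69.52°, λ = atan2(p_y, p_x) ≈ -10.94°.

≈ lat 70°N, lon 11°W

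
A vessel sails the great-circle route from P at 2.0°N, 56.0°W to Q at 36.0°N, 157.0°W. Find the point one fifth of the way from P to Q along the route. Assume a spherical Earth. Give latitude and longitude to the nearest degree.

Write both endpoints as unit vectors p₁, p₂ with components (cos φ cos λ, cos φ sin λ, sin φ).
The central angle between the endpoints is δ = arccos(p₁·p₂) ≈ 1.705 rad (97.7°).
Interpolate at f = 1/5 with slerp weights a = sin((1−f)δ)/sin δ ≈ 0.988, b = sin(fδ)/sin δ ≈ 0.337.
p = a·p₁ + b·p₂ ≈ (0.301, -0.925, 0.233); φ = arcsin(p_z) ≈ 13.46°, λ = atan2(p_y, p_x) ≈ -72.00°.

≈ 13°N, 72°W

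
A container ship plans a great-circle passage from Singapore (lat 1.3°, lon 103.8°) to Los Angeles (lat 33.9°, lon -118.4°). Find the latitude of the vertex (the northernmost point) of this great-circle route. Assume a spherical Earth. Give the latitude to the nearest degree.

The great circle lies in the plane with unit normal n̂ = (p₁ × p₂)/|p₁ × p₂|.
Here n̂_z ≈ +0.698; the vertex latitude is φ_max = arccos|n̂_z| ≈ 45.7°.
Check via Clairaut: cos φ_max = |cos φ₁| · sin C = cos(1.3°)·sin(44.3°) ≈ 0.698, again giving ≈ 45.7°.

≈ 46°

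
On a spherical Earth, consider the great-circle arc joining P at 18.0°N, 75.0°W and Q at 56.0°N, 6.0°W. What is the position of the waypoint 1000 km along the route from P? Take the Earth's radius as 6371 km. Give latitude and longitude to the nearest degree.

≈ 25°N, 69°W

Write both endpoints as unit vectors p₁, p₂ with components (cos φ cos λ, cos φ sin λ, sin φ).
The central angle between the endpoints is δ = arccos(p₁·p₂) ≈ 1.108 rad (63.5°). The total great-circle distance is δ·R ≈ 1.108 × 6371 ≈ 7057 km, so the target fraction is f = 1000/7057 ≈ 0.142.
Interpolate at f ≈ 0.142 with slerp weights a = sin((1−f)δ)/sin δ ≈ 0.910, b = sin(fδ)/sin δ ≈ 0.175.
p = a·p₁ + b·p₂ ≈ (0.321, -0.846, 0.426); φ = arcsin(p_z) ≈ 25.21°, λ = atan2(p_y, p_x) ≈ -69.21°.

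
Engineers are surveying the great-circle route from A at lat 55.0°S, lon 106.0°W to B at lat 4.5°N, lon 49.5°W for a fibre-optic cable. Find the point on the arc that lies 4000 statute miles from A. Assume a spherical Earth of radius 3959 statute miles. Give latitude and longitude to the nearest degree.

Write both endpoints as unit vectors p₁, p₂ with components (cos φ cos λ, cos φ sin λ, sin φ).
The central angle between the endpoints is δ = arccos(p₁·p₂) ≈ 1.317 rad (75.4°). The total great-circle distance is δ·R ≈ 1.317 × 3959 ≈ 5213 mi, so the target fraction is f = 4000/5213 ≈ 0.767.
Interpolate at f ≈ 0.767 with slerp weights a = sin((1−f)δ)/sin δ ≈ 0.312, b = sin(fδ)/sin δ ≈ 0.875.
p = a·p₁ + b·p₂ ≈ (0.517, -0.835, -0.187); φ = arcsin(p_z) ≈ -10.75°, λ = atan2(p_y, p_x) ≈ -58.23°.

≈ lat 11°S, lon 58°W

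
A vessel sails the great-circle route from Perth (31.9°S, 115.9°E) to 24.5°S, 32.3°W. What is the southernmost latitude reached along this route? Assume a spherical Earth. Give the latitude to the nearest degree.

The great circle lies in the plane with unit normal n̂ = (p₁ × p₂)/|p₁ × p₂|.
Here n̂_z ≈ -0.453; the vertex latitude is φ_max = arccos|n̂_z| ≈ 63.1°.
Check via Clairaut: cos φ_max = |cos φ₁| · sin C = cos(31.9°)·sin(147.8°) ≈ 0.453, again giving ≈ 63.1°.

≈ 63°S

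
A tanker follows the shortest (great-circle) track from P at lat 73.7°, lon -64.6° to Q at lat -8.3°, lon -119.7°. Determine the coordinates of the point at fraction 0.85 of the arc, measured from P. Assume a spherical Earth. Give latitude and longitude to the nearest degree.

Write both endpoints as unit vectors p₁, p₂ with components (cos φ cos λ, cos φ sin λ, sin φ).
The central angle between the endpoints is δ = arccos(p₁·p₂) ≈ 1.550 rad (88.8°).
Interpolate at f = 0.85 with slerp weights a = sin((1−f)δ)/sin δ ≈ 0.231, b = sin(fδ)/sin δ ≈ 0.968.
p = a·p₁ + b·p₂ ≈ (-0.447, -0.891, 0.081); φ = arcsin(p_z) ≈ 4.67°, λ = atan2(p_y, p_x) ≈ -116.65°.

≈ lat 5°, lon -117°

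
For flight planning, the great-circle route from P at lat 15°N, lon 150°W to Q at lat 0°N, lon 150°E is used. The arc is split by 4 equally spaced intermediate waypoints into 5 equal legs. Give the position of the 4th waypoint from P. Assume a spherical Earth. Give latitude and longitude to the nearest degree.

From cos δ = sin φ₁ sin φ₂ + cos φ₁ cos φ₂ cos Δλ, the central angle is δ ≈ 1.067 rad (61.1°).
Interpolate at f = 4/5 with slerp weights a = sin((1−f)δ)/sin δ ≈ 0.242, b = sin(fδ)/sin δ ≈ 0.861.
p = a·p₁ + b·p₂ ≈ (-0.948, 0.313, 0.063); φ = arcsin(p_z) ≈ 3.59°, λ = atan2(p_y, p_x) ≈ 161.69°.

≈ lat 4°N, lon 162°E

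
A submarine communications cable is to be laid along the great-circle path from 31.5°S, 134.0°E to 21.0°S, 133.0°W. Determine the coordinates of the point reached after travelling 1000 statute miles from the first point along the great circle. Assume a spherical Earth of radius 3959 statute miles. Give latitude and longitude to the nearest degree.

≈ 35°S, 151°E

The haversine formula gives a central angle δ ≈ 1.425 rad (81.6°) between the endpoints. The total great-circle distance is δ·R ≈ 1.425 × 3959 ≈ 5640 mi, so the target fraction is f = 1000/5640 ≈ 0.177.
Interpolate at f ≈ 0.177 with slerp weights a = sin((1−f)δ)/sin δ ≈ 0.931, b = sin(fδ)/sin δ ≈ 0.253.
p = a·p₁ + b·p₂ ≈ (-0.713, 0.399, -0.577); φ = arcsin(p_z) ≈ -35.26°, λ = atan2(p_y, p_x) ≈ 150.76°.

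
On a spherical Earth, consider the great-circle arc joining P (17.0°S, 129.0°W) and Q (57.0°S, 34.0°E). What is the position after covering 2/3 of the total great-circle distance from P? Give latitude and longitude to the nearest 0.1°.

≈ (80.5°S, 60.3°W)

Write both endpoints as unit vectors p₁, p₂ with components (cos φ cos λ, cos φ sin λ, sin φ).
The central angle between the endpoints is δ = arccos(p₁·p₂) ≈ 1.826 rad (104.6°).
Interpolate at f = 2/3 with slerp weights a = sin((1−f)δ)/sin δ ≈ 0.591, b = sin(fδ)/sin δ ≈ 0.970.
p = a·p₁ + b·p₂ ≈ (0.082, -0.144, -0.986); φ = arcsin(p_z) ≈ -80.46°, λ = atan2(p_y, p_x) ≈ -60.29°.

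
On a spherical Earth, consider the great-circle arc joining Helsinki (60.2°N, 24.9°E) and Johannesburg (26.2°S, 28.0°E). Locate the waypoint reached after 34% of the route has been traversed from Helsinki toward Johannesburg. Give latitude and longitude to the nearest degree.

≈ (31°N, 26°E)

Convert each endpoint to a unit vector on the sphere (x = cos φ cos λ, y = cos φ sin λ, z = sin φ).
The central angle between the endpoints is δ = arccos(p₁·p₂) ≈ 1.509 rad (86.4°).
Interpolate at f = 0.34 with slerp weights a = sin((1−f)δ)/sin δ ≈ 0.841, b = sin(fδ)/sin δ ≈ 0.492.
p = a·p₁ + b·p₂ ≈ (0.769, 0.383, 0.513); φ = arcsin(p_z) ≈ 30.83°, λ = atan2(p_y, p_x) ≈ 26.49°.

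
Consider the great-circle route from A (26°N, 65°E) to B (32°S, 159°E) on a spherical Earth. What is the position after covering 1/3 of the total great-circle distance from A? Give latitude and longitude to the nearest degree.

Write both endpoints as unit vectors p₁, p₂ with components (cos φ cos λ, cos φ sin λ, sin φ).
The central angle between the endpoints is δ = arccos(p₁·p₂) ≈ 1.860 rad (106.6°).
Interpolate at f = 1/3 with slerp weights a = sin((1−f)δ)/sin δ ≈ 0.987, b = sin(fδ)/sin δ ≈ 0.606.
p = a·p₁ + b·p₂ ≈ (-0.105, 0.988, 0.111); φ = arcsin(p_z) ≈ 6.39°, λ = atan2(p_y, p_x) ≈ 96.08°.

≈ (6°N, 96°E)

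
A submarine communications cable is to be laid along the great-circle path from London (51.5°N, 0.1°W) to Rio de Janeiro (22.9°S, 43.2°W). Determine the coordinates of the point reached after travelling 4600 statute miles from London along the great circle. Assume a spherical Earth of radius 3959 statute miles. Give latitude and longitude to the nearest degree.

Write both endpoints as unit vectors p₁, p₂ with components (cos φ cos λ, cos φ sin λ, sin φ).
The central angle between the endpoints is δ = arccos(p₁·p₂) ≈ 1.456 rad (83.4°). The total great-circle distance is δ·R ≈ 1.456 × 3959 ≈ 5766 mi, so the target fraction is f = 4600/5766 ≈ 0.798.
Interpolate at f ≈ 0.798 with slerp weights a = sin((1−f)δ)/sin δ ≈ 0.292, b = sin(fδ)/sin δ ≈ 0.924.
p = a·p₁ + b·p₂ ≈ (0.802, -0.583, -0.131); φ = arcsin(p_z) ≈ -7.51°, λ = atan2(p_y, p_x) ≈ -36.00°.

≈ 8°S, 36°W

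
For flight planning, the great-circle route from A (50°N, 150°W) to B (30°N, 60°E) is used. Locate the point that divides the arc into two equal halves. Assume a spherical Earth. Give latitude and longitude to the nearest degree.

≈ (71°N, 106°E)

The haversine formula gives a central angle δ ≈ 1.670 rad (95.7°) between the endpoints.
Interpolate at f = 1/2 with slerp weights a = sin((1−f)δ)/sin δ ≈ 0.745, b = sin(fδ)/sin δ ≈ 0.745.
p = a·p₁ + b·p₂ ≈ (-0.092, 0.319, 0.943); φ = arcsin(p_z) ≈ 70.59°, λ = atan2(p_y, p_x) ≈ 106.09°.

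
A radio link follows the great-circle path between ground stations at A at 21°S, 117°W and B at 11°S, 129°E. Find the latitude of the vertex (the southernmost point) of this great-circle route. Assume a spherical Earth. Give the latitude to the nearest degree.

≈ 28°S

The great circle lies in the plane with unit normal n̂ = (p₁ × p₂)/|p₁ × p₂|.
Here n̂_z ≈ -0.879; the vertex latitude is φ_max = arccos|n̂_z| ≈ 28.5°.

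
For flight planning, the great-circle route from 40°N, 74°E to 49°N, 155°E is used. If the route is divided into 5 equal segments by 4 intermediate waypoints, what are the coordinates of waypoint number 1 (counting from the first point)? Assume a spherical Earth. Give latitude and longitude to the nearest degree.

From cos δ = sin φ₁ sin φ₂ + cos φ₁ cos φ₂ cos Δλ, the central angle is δ ≈ 0.972 rad (55.7°).
Interpolate at f = 1/5 with slerp weights a = sin((1−f)δ)/sin δ ≈ 0.849, b = sin(fδ)/sin δ ≈ 0.234.
p = a·p₁ + b·p₂ ≈ (0.040, 0.690, 0.722); φ = arcsin(p_z) ≈ 46.26°, λ = atan2(p_y, p_x) ≈ 86.66°.

≈ 46°N, 87°E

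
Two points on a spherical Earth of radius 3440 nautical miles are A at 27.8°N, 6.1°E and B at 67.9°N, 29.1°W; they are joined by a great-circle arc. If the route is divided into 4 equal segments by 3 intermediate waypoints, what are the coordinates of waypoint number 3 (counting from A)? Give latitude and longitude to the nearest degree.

Convert each endpoint to a unit vector on the sphere (x = cos φ cos λ, y = cos φ sin λ, z = sin φ).
The central angle between the endpoints is δ = arccos(p₁·p₂) ≈ 0.790 rad (45.2°).
Interpolate at f = 3/4 with slerp weights a = sin((1−f)δ)/sin δ ≈ 0.276, b = sin(fδ)/sin δ ≈ 0.786.
p = a·p₁ + b·p₂ ≈ (0.501, -0.118, 0.857); φ = arcsin(p_z) ≈ 59.00°, λ = atan2(p_y, p_x) ≈ -13.23°.

≈ 59°N, 13°W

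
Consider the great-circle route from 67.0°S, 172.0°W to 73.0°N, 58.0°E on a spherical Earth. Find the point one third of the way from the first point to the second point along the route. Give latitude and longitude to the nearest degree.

≈ 19°S, 148°E

Write both endpoints as unit vectors p₁, p₂ with components (cos φ cos λ, cos φ sin λ, sin φ).
The central angle between the endpoints is δ = arccos(p₁·p₂) ≈ 2.836 rad (162.5°).
Interpolate at f = 1/3 with slerp weights a = sin((1−f)δ)/sin δ ≈ 3.157, b = sin(fδ)/sin δ ≈ 2.696.
p = a·p₁ + b·p₂ ≈ (-0.804, 0.497, -0.328); φ = arcsin(p_z) ≈ -19.12°, λ = atan2(p_y, p_x) ≈ 148.28°.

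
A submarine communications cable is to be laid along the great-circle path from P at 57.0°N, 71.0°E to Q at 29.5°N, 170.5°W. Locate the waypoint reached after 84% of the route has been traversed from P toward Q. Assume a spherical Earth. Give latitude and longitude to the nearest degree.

The haversine formula gives a central angle δ ≈ 1.383 rad (79.2°) between the endpoints.
Interpolate at f = 0.84 with slerp weights a = sin((1−f)δ)/sin δ ≈ 0.223, b = sin(fδ)/sin δ ≈ 0.934.
p = a·p₁ + b·p₂ ≈ (-0.762, -0.019, 0.647); φ = arcsin(p_z) ≈ 40.33°, λ = atan2(p_y, p_x) ≈ -178.56°.

≈ 40°N, 179°W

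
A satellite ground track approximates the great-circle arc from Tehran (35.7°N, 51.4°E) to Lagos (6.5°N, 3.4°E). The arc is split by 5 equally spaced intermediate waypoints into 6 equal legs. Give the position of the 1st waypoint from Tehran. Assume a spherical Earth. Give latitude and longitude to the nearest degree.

≈ 32°N, 42°E

Convert each endpoint to a unit vector on the sphere (x = cos φ cos λ, y = cos φ sin λ, z = sin φ).
The central angle between the endpoints is δ = arccos(p₁·p₂) ≈ 0.920 rad (52.7°).
Interpolate at f = 1/6 with slerp weights a = sin((1−f)δ)/sin δ ≈ 0.872, b = sin(fδ)/sin δ ≈ 0.192.
p = a·p₁ + b·p₂ ≈ (0.632, 0.565, 0.531); φ = arcsin(p_z) ≈ 32.04°, λ = atan2(p_y, p_x) ≈ 41.77°.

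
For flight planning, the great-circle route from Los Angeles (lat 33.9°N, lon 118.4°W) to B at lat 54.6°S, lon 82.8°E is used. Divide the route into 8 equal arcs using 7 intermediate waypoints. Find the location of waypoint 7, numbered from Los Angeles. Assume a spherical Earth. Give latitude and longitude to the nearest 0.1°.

≈ lat 65.0°S, lon 116.0°E

Convert each endpoint to a unit vector on the sphere (x = cos φ cos λ, y = cos φ sin λ, z = sin φ).
The central angle between the endpoints is δ = arccos(p₁·p₂) ≈ 2.697 rad (154.5°).
Interpolate at f = 7/8 with slerp weights a = sin((1−f)δ)/sin δ ≈ 0.770, b = sin(fδ)/sin δ ≈ 1.639.
p = a·p₁ + b·p₂ ≈ (-0.185, 0.380, -0.906); φ = arcsin(p_z) ≈ -65.01°, λ = atan2(p_y, p_x) ≈ 115.95°.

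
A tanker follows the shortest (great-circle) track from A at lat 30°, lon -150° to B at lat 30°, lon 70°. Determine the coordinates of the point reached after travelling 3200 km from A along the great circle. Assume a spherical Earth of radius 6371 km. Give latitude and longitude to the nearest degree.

Convert each endpoint to a unit vector on the sphere (x = cos φ cos λ, y = cos φ sin λ, z = sin φ).
The central angle between the endpoints is δ = arccos(p₁·p₂) ≈ 1.901 rad (108.9°). The total great-circle distance is δ·R ≈ 1.901 × 6371 ≈ 12113 km, so the target fraction is f = 3200/12113 ≈ 0.264.
Interpolate at f ≈ 0.264 with slerp weights a = sin((1−f)δ)/sin δ ≈ 1.042, b = sin(fδ)/sin δ ≈ 0.509.
p = a·p₁ + b·p₂ ≈ (-0.630, -0.037, 0.775); φ = arcsin(p_z) ≈ 50.83°, λ = atan2(p_y, p_x) ≈ -176.65°.

≈ lat 51°, lon -177°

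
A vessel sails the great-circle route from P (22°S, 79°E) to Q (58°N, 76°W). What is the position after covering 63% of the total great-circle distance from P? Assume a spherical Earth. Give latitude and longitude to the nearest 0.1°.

≈ (58.9°N, 36.9°E)

From cos δ = sin φ₁ sin φ₂ + cos φ₁ cos φ₂ cos Δλ, the central angle is δ ≈ 2.439 rad (139.7°).
Interpolate at f = 0.63 with slerp weights a = sin((1−f)δ)/sin δ ≈ 1.214, b = sin(fδ)/sin δ ≈ 1.546.
p = a·p₁ + b·p₂ ≈ (0.413, 0.310, 0.856); φ = arcsin(p_z) ≈ 58.91°, λ = atan2(p_y, p_x) ≈ 36.89°.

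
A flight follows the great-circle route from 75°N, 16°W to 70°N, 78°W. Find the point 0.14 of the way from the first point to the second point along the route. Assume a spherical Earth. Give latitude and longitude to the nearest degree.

≈ 76°N, 26°W

Write both endpoints as unit vectors p₁, p₂ with components (cos φ cos λ, cos φ sin λ, sin φ).
The central angle between the endpoints is δ = arccos(p₁·p₂) ≈ 0.320 rad (18.3°).
Interpolate at f = 0.14 with slerp weights a = sin((1−f)δ)/sin δ ≈ 0.864, b = sin(fδ)/sin δ ≈ 0.142.
p = a·p₁ + b·p₂ ≈ (0.225, -0.109, 0.968); φ = arcsin(p_z) ≈ 75.51°, λ = atan2(p_y, p_x) ≈ -25.90°.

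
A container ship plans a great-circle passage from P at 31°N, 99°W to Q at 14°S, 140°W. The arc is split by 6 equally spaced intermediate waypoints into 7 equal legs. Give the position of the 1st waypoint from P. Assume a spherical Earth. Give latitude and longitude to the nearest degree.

≈ 25°N, 106°W

Convert each endpoint to a unit vector on the sphere (x = cos φ cos λ, y = cos φ sin λ, z = sin φ).
The central angle between the endpoints is δ = arccos(p₁·p₂) ≈ 1.044 rad (59.8°).
Interpolate at f = 1/7 with slerp weights a = sin((1−f)δ)/sin δ ≈ 0.902, b = sin(fδ)/sin δ ≈ 0.172.
p = a·p₁ + b·p₂ ≈ (-0.249, -0.871, 0.423); φ = arcsin(p_z) ≈ 25.04°, λ = atan2(p_y, p_x) ≈ -105.94°.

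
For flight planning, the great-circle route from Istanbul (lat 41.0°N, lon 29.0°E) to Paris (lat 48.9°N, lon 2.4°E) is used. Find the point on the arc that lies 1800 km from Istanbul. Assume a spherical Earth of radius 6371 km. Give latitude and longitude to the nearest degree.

≈ lat 48°N, lon 8°E

Convert each endpoint to a unit vector on the sphere (x = cos φ cos λ, y = cos φ sin λ, z = sin φ).
The central angle between the endpoints is δ = arccos(p₁·p₂) ≈ 0.354 rad (20.3°). The total great-circle distance is δ·R ≈ 0.354 × 6371 ≈ 2255 km, so the target fraction is f = 1800/2255 ≈ 0.798.
Interpolate at f ≈ 0.798 with slerp weights a = sin((1−f)δ)/sin δ ≈ 0.206, b = sin(fδ)/sin δ ≈ 0.804.
p = a·p₁ + b·p₂ ≈ (0.664, 0.098, 0.741); φ = arcsin(p_z) ≈ 47.83°, λ = atan2(p_y, p_x) ≈ 8.35°.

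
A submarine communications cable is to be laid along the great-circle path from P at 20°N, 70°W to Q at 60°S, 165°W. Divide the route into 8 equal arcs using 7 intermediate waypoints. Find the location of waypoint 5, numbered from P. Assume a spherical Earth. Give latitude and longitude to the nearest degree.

Write both endpoints as unit vectors p₁, p₂ with components (cos φ cos λ, cos φ sin λ, sin φ).
The central angle between the endpoints is δ = arccos(p₁·p₂) ≈ 1.915 rad (109.7°).
Interpolate at f = 5/8 with slerp weights a = sin((1−f)δ)/sin δ ≈ 0.699, b = sin(fδ)/sin δ ≈ 0.989.
p = a·p₁ + b·p₂ ≈ (-0.253, -0.745, -0.617); φ = arcsin(p_z) ≈ -38.12°, λ = atan2(p_y, p_x) ≈ -108.75°.

≈ 38°S, 109°W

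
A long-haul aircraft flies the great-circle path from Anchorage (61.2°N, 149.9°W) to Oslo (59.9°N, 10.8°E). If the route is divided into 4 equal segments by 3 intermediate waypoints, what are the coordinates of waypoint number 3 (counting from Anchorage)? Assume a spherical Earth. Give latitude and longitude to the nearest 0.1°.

Convert each endpoint to a unit vector on the sphere (x = cos φ cos λ, y = cos φ sin λ, z = sin φ).
The central angle between the endpoints is δ = arccos(p₁·p₂) ≈ 1.012 rad (58.0°).
Interpolate at f = 3/4 with slerp weights a = sin((1−f)δ)/sin δ ≈ 0.295, b = sin(fδ)/sin δ ≈ 0.812.
p = a·p₁ + b·p₂ ≈ (0.277, 0.005, 0.961); φ = arcsin(p_z) ≈ 73.93°, λ = atan2(p_y, p_x) ≈ 1.02°.

≈ (73.9°N, 1.0°E)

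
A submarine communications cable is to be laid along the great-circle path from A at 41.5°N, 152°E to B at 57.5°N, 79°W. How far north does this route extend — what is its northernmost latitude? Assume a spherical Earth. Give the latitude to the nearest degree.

≈ 71°N

The great circle lies in the plane with unit normal n̂ = (p₁ × p₂)/|p₁ × p₂|.
Here n̂_z ≈ +0.328; the vertex latitude is φ_max = arccos|n̂_z| ≈ 70.8°.
Check via Clairaut: cos φ_max = |cos φ₁| · sin C = cos(41.5°)·sin(26.0°) ≈ 0.328, again giving ≈ 70.8°.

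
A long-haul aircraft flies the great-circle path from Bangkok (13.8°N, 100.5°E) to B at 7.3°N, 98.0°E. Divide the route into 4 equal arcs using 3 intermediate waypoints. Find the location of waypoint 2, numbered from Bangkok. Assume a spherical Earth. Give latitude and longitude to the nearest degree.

Convert each endpoint to a unit vector on the sphere (x = cos φ cos λ, y = cos φ sin λ, z = sin φ).
The central angle between the endpoints is δ = arccos(p₁·p₂) ≈ 0.121 rad (6.9°).
Interpolate at f = 2/4 with slerp weights a = sin((1−f)δ)/sin δ ≈ 0.501, b = sin(fδ)/sin δ ≈ 0.501.
p = a·p₁ + b·p₂ ≈ (-0.158, 0.970, 0.183); φ = arcsin(p_z) ≈ 10.55°, λ = atan2(p_y, p_x) ≈ 99.24°.

≈ 11°N, 99°E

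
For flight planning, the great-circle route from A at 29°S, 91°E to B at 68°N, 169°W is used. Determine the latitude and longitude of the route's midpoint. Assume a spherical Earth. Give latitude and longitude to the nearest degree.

≈ 26°N, 115°E

Convert each endpoint to a unit vector on the sphere (x = cos φ cos λ, y = cos φ sin λ, z = sin φ).
The central angle between the endpoints is δ = arccos(p₁·p₂) ≈ 2.102 rad (120.4°).
Interpolate at f = 1/2 with slerp weights a = sin((1−f)δ)/sin δ ≈ 1.006, b = sin(fδ)/sin δ ≈ 1.006.
p = a·p₁ + b·p₂ ≈ (-0.385, 0.808, 0.445); φ = arcsin(p_z) ≈ 26.44°, λ = atan2(p_y, p_x) ≈ 115.50°.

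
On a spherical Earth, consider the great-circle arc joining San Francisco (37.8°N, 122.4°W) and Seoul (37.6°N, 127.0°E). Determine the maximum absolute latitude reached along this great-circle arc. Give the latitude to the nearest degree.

≈ 54°N

The great circle lies in the plane with unit normal n̂ = (p₁ × p₂)/|p₁ × p₂|.
Here n̂_z ≈ -0.593; the vertex latitude is φ_max = arccos|n̂_z| ≈ 53.6°.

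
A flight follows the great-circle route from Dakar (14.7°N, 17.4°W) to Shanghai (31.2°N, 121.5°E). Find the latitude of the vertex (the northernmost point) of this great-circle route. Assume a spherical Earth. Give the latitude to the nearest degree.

≈ 51°N

The great circle lies in the plane with unit normal n̂ = (p₁ × p₂)/|p₁ × p₂|.
Here n̂_z ≈ +0.625; the vertex latitude is φ_max = arccos|n̂_z| ≈ 51.3°.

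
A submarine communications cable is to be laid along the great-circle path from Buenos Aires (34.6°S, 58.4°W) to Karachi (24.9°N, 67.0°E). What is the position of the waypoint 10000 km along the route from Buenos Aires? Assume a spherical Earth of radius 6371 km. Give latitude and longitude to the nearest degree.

Write both endpoints as unit vectors p₁, p₂ with components (cos φ cos λ, cos φ sin λ, sin φ).
The central angle between the endpoints is δ = arccos(p₁·p₂) ≈ 2.307 rad (132.2°). The total great-circle distance is δ·R ≈ 2.307 × 6371 ≈ 14699 km, so the target fraction is f = 10000/14699 ≈ 0.680.
Interpolate at f ≈ 0.680 with slerp weights a = sin((1−f)δ)/sin δ ≈ 0.908, b = sin(fδ)/sin δ ≈ 1.350.
p = a·p₁ + b·p₂ ≈ (0.870, 0.491, 0.053); φ = arcsin(p_z) ≈ 3.03°, λ = atan2(p_y, p_x) ≈ 29.42°.

≈ (3°N, 29°E)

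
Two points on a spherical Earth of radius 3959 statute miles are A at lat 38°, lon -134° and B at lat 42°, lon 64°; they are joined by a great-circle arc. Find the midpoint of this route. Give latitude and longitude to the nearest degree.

≈ lat 79°, lon 155°

Write both endpoints as unit vectors p₁, p₂ with components (cos φ cos λ, cos φ sin λ, sin φ).
The central angle between the endpoints is δ = arccos(p₁·p₂) ≈ 1.716 rad (98.3°).
Interpolate at f = 1/2 with slerp weights a = sin((1−f)δ)/sin δ ≈ 0.765, b = sin(fδ)/sin δ ≈ 0.765.
p = a·p₁ + b·p₂ ≈ (-0.169, 0.077, 0.982); φ = arcsin(p_z) ≈ 79.26°, λ = atan2(p_y, p_x) ≈ 155.48°.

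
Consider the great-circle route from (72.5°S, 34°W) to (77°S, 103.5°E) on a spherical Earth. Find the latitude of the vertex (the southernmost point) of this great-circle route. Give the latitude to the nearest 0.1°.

≈ 84.5°S

The great circle lies in the plane with unit normal n̂ = (p₁ × p₂)/|p₁ × p₂|.
Here n̂_z ≈ +0.096; the vertex latitude is φ_max = arccos|n̂_z| ≈ 84.5°.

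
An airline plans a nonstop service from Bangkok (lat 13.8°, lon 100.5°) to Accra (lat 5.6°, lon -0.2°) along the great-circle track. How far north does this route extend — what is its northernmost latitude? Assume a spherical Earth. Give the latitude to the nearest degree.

The great circle lies in the plane with unit normal n̂ = (p₁ × p₂)/|p₁ × p₂|.
Here n̂_z ≈ -0.961; the vertex latitude is φ_max = arccos|n̂_z| ≈ 16.0°.

≈ 16°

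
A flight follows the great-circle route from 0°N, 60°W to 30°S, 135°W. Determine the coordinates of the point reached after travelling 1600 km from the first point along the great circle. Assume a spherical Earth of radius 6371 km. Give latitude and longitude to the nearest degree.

≈ 7°S, 72°W

The haversine formula gives a central angle δ ≈ 1.345 rad (77.0°) between the endpoints. The total great-circle distance is δ·R ≈ 1.345 × 6371 ≈ 8567 km, so the target fraction is f = 1600/8567 ≈ 0.187.
Interpolate at f ≈ 0.187 with slerp weights a = sin((1−f)δ)/sin δ ≈ 0.911, b = sin(fδ)/sin δ ≈ 0.255.
p = a·p₁ + b·p₂ ≈ (0.300, -0.946, -0.127); φ = arcsin(p_z) ≈ -7.32°, λ = atan2(p_y, p_x) ≈ -72.42°.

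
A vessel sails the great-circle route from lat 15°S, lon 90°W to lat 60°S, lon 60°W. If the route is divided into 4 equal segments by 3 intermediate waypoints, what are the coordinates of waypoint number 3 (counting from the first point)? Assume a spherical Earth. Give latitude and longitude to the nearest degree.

≈ lat 50°S, lon 72°W

Write both endpoints as unit vectors p₁, p₂ with components (cos φ cos λ, cos φ sin λ, sin φ).
The central angle between the endpoints is δ = arccos(p₁·p₂) ≈ 0.873 rad (50.0°).
Interpolate at f = 3/4 with slerp weights a = sin((1−f)δ)/sin δ ≈ 0.283, b = sin(fδ)/sin δ ≈ 0.795.
p = a·p₁ + b·p₂ ≈ (0.199, -0.617, -0.761); φ = arcsin(p_z) ≈ -49.59°, λ = atan2(p_y, p_x) ≈ -72.15°.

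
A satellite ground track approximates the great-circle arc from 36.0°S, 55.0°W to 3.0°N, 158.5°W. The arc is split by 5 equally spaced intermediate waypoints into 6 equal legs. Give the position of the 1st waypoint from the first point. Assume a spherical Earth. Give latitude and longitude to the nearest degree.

Write both endpoints as unit vectors p₁, p₂ with components (cos φ cos λ, cos φ sin λ, sin φ).
The central angle between the endpoints is δ = arccos(p₁·p₂) ≈ 1.792 rad (102.7°).
Interpolate at f = 1/6 with slerp weights a = sin((1−f)δ)/sin δ ≈ 1.022, b = sin(fδ)/sin δ ≈ 0.302.
p = a·p₁ + b·p₂ ≈ (0.194, -0.788, -0.585); φ = arcsin(p_z) ≈ -35.79°, λ = atan2(p_y, p_x) ≈ -76.16°.

≈ 36°S, 76°W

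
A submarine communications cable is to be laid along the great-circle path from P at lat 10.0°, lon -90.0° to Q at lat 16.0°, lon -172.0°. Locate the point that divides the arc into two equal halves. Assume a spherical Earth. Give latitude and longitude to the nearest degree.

≈ lat 17°, lon -130°

Write both endpoints as unit vectors p₁, p₂ with components (cos φ cos λ, cos φ sin λ, sin φ).
The central angle between the endpoints is δ = arccos(p₁·p₂) ≈ 1.390 rad (79.7°).
Interpolate at f = 1/2 with slerp weights a = sin((1−f)δ)/sin δ ≈ 0.651, b = sin(fδ)/sin δ ≈ 0.651.
p = a·p₁ + b·p₂ ≈ (-0.620, -0.728, 0.293); φ = arcsin(p_z) ≈ 17.01°, λ = atan2(p_y, p_x) ≈ -130.40°.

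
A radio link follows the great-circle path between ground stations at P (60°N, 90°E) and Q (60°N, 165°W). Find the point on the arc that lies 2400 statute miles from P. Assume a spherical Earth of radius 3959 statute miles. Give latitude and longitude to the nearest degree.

≈ (68°N, 174°E)

Write both endpoints as unit vectors p₁, p₂ with components (cos φ cos λ, cos φ sin λ, sin φ).
The central angle between the endpoints is δ = arccos(p₁·p₂) ≈ 0.816 rad (46.7°). The total great-circle distance is δ·R ≈ 0.816 × 3959 ≈ 3230 mi, so the target fraction is f = 2400/3230 ≈ 0.743.
Interpolate at f ≈ 0.743 with slerp weights a = sin((1−f)δ)/sin δ ≈ 0.286, b = sin(fδ)/sin δ ≈ 0.782.
p = a·p₁ + b·p₂ ≈ (-0.378, 0.042, 0.925); φ = arcsin(p_z) ≈ 67.66°, λ = atan2(p_y, p_x) ≈ 173.72°.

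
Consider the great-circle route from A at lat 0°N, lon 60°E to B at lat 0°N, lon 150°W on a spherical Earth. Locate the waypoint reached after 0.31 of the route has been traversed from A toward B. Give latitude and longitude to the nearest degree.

≈ lat 0°N, lon 106°E

Convert each endpoint to a unit vector on the sphere (x = cos φ cos λ, y = cos φ sin λ, z = sin φ).
The central angle between the endpoints is δ = arccos(p₁·p₂) ≈ 2.618 rad (150.0°).
Interpolate at f = 0.31 with slerp weights a = sin((1−f)δ)/sin δ ≈ 1.945, b = sin(fδ)/sin δ ≈ 1.451.
p = a·p₁ + b·p₂ ≈ (-0.284, 0.959, 0.000); φ = arcsin(p_z) ≈ 0.00°, λ = atan2(p_y, p_x) ≈ 106.50°.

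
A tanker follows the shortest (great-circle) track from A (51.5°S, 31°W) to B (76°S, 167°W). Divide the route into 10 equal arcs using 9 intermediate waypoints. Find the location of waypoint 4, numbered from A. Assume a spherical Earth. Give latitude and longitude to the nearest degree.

The haversine formula gives a central angle δ ≈ 0.862 rad (49.4°) between the endpoints.
Interpolate at f = 4/10 with slerp weights a = sin((1−f)δ)/sin δ ≈ 0.651, b = sin(fδ)/sin δ ≈ 0.445.
p = a·p₁ + b·p₂ ≈ (0.243, -0.233, -0.942); φ = arcsin(p_z) ≈ -70.34°, λ = atan2(p_y, p_x) ≈ -43.85°.

≈ (70°S, 44°W)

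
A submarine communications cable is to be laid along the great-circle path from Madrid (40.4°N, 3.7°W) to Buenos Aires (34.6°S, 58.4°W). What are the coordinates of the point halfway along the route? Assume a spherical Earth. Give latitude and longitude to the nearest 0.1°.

≈ 3.3°N, 32.2°W

Write both endpoints as unit vectors p₁, p₂ with components (cos φ cos λ, cos φ sin λ, sin φ).
The central angle between the endpoints is δ = arccos(p₁·p₂) ≈ 1.577 rad (90.3°).
Interpolate at f = 1/2 with slerp weights a = sin((1−f)δ)/sin δ ≈ 0.709, b = sin(fδ)/sin δ ≈ 0.709.
p = a·p₁ + b·p₂ ≈ (0.845, -0.532, 0.057); φ = arcsin(p_z) ≈ 3.26°, λ = atan2(p_y, p_x) ≈ -32.20°.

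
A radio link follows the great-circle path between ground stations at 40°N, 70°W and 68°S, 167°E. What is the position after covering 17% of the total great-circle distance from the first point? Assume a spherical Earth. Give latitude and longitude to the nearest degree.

≈ 19°N, 82°W

Convert each endpoint to a unit vector on the sphere (x = cos φ cos λ, y = cos φ sin λ, z = sin φ).
The central angle between the endpoints is δ = arccos(p₁·p₂) ≈ 2.422 rad (138.8°).
Interpolate at f = 0.17 with slerp weights a = sin((1−f)δ)/sin δ ≈ 1.373, b = sin(fδ)/sin δ ≈ 0.608.
p = a·p₁ + b·p₂ ≈ (0.138, -0.937, 0.320); φ = arcsin(p_z) ≈ 18.64°, λ = atan2(p_y, p_x) ≈ -81.62°.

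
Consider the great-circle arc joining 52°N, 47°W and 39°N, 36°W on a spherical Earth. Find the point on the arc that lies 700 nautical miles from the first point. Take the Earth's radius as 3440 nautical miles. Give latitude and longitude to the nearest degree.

≈ 42°N, 38°W

Write both endpoints as unit vectors p₁, p₂ with components (cos φ cos λ, cos φ sin λ, sin φ).
The central angle between the endpoints is δ = arccos(p₁·p₂) ≈ 0.263 rad (15.1°). The total great-circle distance is δ·R ≈ 0.263 × 3440 ≈ 905 nmi, so the target fraction is f = 700/905 ≈ 0.773.
Interpolate at f ≈ 0.773 with slerp weights a = sin((1−f)δ)/sin δ ≈ 0.229, b = sin(fδ)/sin δ ≈ 0.777.
p = a·p₁ + b·p₂ ≈ (0.585, -0.458, 0.670); φ = arcsin(p_z) ≈ 42.03°, λ = atan2(p_y, p_x) ≈ -38.08°.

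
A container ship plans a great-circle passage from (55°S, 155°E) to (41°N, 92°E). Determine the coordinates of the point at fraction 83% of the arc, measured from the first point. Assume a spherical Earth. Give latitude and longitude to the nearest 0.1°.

≈ (24.7°N, 103.1°E)

Write both endpoints as unit vectors p₁, p₂ with components (cos φ cos λ, cos φ sin λ, sin φ).
The central angle between the endpoints is δ = arccos(p₁·p₂) ≈ 1.919 rad (109.9°).
Interpolate at f = 0.83 with slerp weights a = sin((1−f)δ)/sin δ ≈ 0.341, b = sin(fδ)/sin δ ≈ 1.063.
p = a·p₁ + b·p₂ ≈ (-0.205, 0.885, 0.418); φ = arcsin(p_z) ≈ 24.74°, λ = atan2(p_y, p_x) ≈ 103.06°.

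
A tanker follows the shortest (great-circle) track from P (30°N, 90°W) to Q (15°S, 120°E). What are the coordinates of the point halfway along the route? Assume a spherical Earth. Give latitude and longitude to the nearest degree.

≈ (26°N, 177°W)

Write both endpoints as unit vectors p₁, p₂ with components (cos φ cos λ, cos φ sin λ, sin φ).
The central angle between the endpoints is δ = arccos(p₁·p₂) ≈ 2.594 rad (148.6°).
Interpolate at f = 1/2 with slerp weights a = sin((1−f)δ)/sin δ ≈ 1.850, b = sin(fδ)/sin δ ≈ 1.850.
p = a·p₁ + b·p₂ ≈ (-0.893, -0.055, 0.446); φ = arcsin(p_z) ≈ 26.49°, λ = atan2(p_y, p_x) ≈ -176.50°.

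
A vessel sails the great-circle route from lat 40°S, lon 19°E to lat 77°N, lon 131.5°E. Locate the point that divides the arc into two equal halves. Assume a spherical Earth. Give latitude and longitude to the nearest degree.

Convert each endpoint to a unit vector on the sphere (x = cos φ cos λ, y = cos φ sin λ, z = sin φ).
The central angle between the endpoints is δ = arccos(p₁·p₂) ≈ 2.335 rad (133.8°).
Interpolate at f = 1/2 with slerp weights a = sin((1−f)δ)/sin δ ≈ 1.275, b = sin(fδ)/sin δ ≈ 1.275.
p = a·p₁ + b·p₂ ≈ (0.733, 0.533, 0.423); φ = arcsin(p_z) ≈ 25.00°, λ = atan2(p_y, p_x) ≈ 36.00°.

≈ lat 25°N, lon 36°E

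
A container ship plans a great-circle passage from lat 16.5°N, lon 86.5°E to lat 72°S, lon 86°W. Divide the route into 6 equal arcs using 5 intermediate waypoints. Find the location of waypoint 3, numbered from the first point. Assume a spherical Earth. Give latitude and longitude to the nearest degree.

The haversine formula gives a central angle δ ≈ 2.170 rad (124.3°) between the endpoints.
Interpolate at f = 3/6 with slerp weights a = sin((1−f)δ)/sin δ ≈ 1.071, b = sin(fδ)/sin δ ≈ 1.071.
p = a·p₁ + b·p₂ ≈ (0.086, 0.695, -0.714); φ = arcsin(p_z) ≈ -45.58°, λ = atan2(p_y, p_x) ≈ 82.96°.

≈ lat 46°S, lon 83°E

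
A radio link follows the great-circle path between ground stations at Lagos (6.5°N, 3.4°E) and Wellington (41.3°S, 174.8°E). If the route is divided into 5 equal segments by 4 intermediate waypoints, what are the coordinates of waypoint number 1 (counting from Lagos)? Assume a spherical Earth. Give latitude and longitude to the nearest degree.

From cos δ = sin φ₁ sin φ₂ + cos φ₁ cos φ₂ cos Δλ, the central angle is δ ≈ 2.520 rad (144.4°).
Interpolate at f = 1/5 with slerp weights a = sin((1−f)δ)/sin δ ≈ 1.549, b = sin(fδ)/sin δ ≈ 0.829.
p = a·p₁ + b·p₂ ≈ (0.917, 0.148, -0.372); φ = arcsin(p_z) ≈ -21.82°, λ = atan2(p_y, p_x) ≈ 9.16°.

≈ 22°S, 9°E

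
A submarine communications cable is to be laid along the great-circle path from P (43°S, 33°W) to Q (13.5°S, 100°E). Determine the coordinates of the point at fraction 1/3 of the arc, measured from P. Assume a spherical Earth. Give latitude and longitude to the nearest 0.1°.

≈ (56.6°S, 21.1°E)

Write both endpoints as unit vectors p₁, p₂ with components (cos φ cos λ, cos φ sin λ, sin φ).
The central angle between the endpoints is δ = arccos(p₁·p₂) ≈ 1.903 rad (109.0°).
Interpolate at f = 1/3 with slerp weights a = sin((1−f)δ)/sin δ ≈ 1.010, b = sin(fδ)/sin δ ≈ 0.627.
p = a·p₁ + b·p₂ ≈ (0.514, 0.198, -0.835); φ = arcsin(p_z) ≈ -56.61°, λ = atan2(p_y, p_x) ≈ 21.08°.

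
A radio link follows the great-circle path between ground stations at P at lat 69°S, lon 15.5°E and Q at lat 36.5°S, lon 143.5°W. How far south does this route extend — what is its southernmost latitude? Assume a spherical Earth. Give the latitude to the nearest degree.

The great circle lies in the plane with unit normal n̂ = (p₁ × p₂)/|p₁ × p₂|.
Here n̂_z ≈ -0.108; the vertex latitude is φ_max = arccos|n̂_z| ≈ 83.8°.

≈ 84°S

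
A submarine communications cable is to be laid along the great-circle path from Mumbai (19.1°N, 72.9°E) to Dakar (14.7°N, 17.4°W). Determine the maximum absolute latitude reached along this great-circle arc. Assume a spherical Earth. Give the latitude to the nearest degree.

≈ 24°N

The great circle lies in the plane with unit normal n̂ = (p₁ × p₂)/|p₁ × p₂|.
Here n̂_z ≈ -0.917; the vertex latitude is φ_max = arccos|n̂_z| ≈ 23.5°.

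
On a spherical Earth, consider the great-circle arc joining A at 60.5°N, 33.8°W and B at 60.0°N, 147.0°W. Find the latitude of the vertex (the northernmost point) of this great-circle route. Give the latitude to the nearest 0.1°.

≈ 72.5°N

The great circle lies in the plane with unit normal n̂ = (p₁ × p₂)/|p₁ × p₂|.
Here n̂_z ≈ -0.300; the vertex latitude is φ_max = arccos|n̂_z| ≈ 72.5°.
Check via Clairaut: cos φ_max = |cos φ₁| · sin C = cos(60.5°)·sin(37.5°) ≈ 0.300, again giving ≈ 72.5°.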